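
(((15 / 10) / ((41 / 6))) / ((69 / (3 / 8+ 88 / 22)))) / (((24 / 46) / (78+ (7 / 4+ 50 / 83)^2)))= 322260155 / 144613888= 2.23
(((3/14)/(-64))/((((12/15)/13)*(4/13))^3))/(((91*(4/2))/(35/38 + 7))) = -5987099625/278921216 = -21.47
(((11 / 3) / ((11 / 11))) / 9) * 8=88 / 27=3.26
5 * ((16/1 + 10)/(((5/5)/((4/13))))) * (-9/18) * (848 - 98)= -15000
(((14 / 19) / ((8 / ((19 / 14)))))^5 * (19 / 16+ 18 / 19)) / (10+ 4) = 649 / 139460608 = 0.00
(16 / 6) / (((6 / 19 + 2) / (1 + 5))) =76 / 11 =6.91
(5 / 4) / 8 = 5 / 32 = 0.16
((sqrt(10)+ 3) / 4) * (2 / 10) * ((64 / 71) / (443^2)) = 48 / 69668395+ 16 * sqrt(10) / 69668395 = 0.00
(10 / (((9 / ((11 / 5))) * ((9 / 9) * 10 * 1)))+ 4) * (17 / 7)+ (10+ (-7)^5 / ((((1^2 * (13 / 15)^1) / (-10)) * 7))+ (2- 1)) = 113534506 / 4095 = 27725.15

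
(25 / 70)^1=5 / 14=0.36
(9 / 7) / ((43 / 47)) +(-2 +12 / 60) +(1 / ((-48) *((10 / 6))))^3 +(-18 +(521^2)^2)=11355005519485030099 / 154112000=73680216462.61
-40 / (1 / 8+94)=-320 / 753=-0.42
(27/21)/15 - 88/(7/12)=-5277/35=-150.77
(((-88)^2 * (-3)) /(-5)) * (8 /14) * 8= 743424 /35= 21240.69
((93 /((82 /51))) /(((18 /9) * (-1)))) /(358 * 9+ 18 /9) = -153 /17056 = -0.01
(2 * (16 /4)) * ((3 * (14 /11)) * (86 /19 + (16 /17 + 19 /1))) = 2655408 /3553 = 747.37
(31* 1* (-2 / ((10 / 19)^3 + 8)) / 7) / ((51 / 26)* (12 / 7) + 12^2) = -2764177 / 374621760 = -0.01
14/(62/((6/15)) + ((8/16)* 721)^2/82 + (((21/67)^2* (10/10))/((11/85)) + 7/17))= 3854722256/479376561227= 0.01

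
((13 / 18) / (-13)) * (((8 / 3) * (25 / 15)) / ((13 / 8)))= -160 / 1053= -0.15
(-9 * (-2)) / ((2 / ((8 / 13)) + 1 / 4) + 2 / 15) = 540 / 109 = 4.95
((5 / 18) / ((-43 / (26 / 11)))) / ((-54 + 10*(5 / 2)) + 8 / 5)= 325 / 583209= 0.00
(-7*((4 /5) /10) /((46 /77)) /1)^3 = -156590819 /190109375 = -0.82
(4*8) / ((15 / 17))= 36.27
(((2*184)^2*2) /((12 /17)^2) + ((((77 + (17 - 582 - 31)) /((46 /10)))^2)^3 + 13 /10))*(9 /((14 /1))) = 27483168275316602892143 /20725024460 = 1326086168359.42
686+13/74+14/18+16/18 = 152701/222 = 687.84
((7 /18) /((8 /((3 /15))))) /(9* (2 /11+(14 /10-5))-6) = -77 /291168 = -0.00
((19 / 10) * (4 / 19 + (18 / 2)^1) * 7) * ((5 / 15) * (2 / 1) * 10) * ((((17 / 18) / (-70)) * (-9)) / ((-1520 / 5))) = -595 / 1824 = -0.33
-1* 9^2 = -81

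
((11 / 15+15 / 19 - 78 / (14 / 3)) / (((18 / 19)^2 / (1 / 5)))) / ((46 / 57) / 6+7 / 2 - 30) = 10940827 / 85210650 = 0.13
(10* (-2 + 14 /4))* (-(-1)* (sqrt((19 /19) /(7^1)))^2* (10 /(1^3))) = 150 /7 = 21.43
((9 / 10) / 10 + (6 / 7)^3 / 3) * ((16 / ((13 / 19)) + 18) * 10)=2767203 / 22295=124.12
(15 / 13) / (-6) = -5 / 26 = -0.19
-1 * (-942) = 942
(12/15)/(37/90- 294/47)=-3384/24721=-0.14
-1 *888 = -888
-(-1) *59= 59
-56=-56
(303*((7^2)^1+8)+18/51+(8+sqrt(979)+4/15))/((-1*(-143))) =sqrt(979)/143+400573/3315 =121.06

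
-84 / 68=-1.24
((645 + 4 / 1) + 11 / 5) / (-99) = -296 / 45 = -6.58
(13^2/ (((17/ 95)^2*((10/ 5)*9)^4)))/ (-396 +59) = -1525225/ 10223927568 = -0.00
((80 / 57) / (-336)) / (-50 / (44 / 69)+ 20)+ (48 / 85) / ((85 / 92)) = 1358648614 / 2222619525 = 0.61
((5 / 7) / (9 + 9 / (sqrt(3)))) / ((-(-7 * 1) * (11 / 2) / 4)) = 20 / 1617 -20 * sqrt(3) / 4851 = 0.01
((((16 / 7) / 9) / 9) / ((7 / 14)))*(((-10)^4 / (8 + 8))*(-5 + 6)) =35.27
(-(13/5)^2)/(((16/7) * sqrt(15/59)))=-1183 * sqrt(885)/6000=-5.87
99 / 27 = 11 / 3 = 3.67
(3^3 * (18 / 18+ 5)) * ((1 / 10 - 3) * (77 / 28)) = -25839 / 20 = -1291.95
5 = 5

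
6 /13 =0.46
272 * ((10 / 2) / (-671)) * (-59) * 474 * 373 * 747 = 10597384582560 / 671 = 15793419646.14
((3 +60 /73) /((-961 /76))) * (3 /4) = -513 /2263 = -0.23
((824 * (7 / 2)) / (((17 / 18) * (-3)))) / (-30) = 2884 / 85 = 33.93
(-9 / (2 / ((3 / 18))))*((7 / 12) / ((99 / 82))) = -287 / 792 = -0.36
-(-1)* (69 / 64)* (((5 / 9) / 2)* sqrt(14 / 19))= 115* sqrt(266) / 7296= 0.26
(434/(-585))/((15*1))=-434/8775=-0.05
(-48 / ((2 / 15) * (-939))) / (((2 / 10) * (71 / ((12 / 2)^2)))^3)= 699840000 / 112026143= 6.25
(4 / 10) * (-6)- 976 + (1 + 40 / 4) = -4837 / 5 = -967.40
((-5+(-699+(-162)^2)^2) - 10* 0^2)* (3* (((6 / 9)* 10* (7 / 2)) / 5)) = 9135658280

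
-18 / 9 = -2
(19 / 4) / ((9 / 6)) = 19 / 6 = 3.17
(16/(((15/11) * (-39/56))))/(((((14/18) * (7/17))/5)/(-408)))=9765888/91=107317.45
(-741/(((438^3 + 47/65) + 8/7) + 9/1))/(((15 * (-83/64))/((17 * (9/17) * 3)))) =1618344/132221060143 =0.00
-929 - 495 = -1424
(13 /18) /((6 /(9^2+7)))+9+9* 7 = 82.59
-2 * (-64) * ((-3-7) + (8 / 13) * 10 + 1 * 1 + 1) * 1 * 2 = -6144 / 13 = -472.62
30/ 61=0.49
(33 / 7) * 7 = 33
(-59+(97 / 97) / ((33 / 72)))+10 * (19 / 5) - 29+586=5920 / 11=538.18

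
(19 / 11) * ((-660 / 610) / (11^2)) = -114 / 7381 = -0.02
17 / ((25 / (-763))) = -12971 / 25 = -518.84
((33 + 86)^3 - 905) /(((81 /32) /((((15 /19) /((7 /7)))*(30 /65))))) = 13819520 /57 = 242447.72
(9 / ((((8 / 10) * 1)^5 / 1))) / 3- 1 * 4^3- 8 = -64353 / 1024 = -62.84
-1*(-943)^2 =-889249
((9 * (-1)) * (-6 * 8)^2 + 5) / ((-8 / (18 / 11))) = 186579 / 44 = 4240.43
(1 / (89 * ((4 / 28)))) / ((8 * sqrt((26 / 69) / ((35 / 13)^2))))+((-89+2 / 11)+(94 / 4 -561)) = -13779 / 22+245 * sqrt(1794) / 240656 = -626.28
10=10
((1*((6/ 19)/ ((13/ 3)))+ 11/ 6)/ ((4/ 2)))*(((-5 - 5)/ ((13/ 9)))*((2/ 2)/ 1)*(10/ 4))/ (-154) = 211875/ 1977976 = 0.11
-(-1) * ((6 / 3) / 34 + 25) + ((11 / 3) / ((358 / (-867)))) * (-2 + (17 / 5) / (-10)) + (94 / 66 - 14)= 334013723 / 10041900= 33.26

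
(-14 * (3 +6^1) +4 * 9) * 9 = -810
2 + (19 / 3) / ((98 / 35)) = 179 / 42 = 4.26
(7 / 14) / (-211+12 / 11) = -0.00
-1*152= -152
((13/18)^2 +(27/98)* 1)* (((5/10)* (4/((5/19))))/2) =48089/15876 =3.03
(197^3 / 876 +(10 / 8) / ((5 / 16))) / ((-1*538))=-7648877 / 471288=-16.23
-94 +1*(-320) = -414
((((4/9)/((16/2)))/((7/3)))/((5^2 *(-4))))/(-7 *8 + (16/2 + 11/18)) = 3/597100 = 0.00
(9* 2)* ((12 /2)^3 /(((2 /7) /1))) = 13608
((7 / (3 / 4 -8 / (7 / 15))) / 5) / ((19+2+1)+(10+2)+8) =-14 / 6885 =-0.00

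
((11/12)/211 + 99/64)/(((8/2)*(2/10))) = 314215/162048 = 1.94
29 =29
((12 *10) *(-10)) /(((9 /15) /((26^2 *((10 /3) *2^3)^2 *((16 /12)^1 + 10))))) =-294195200000 /27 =-10896118518.52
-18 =-18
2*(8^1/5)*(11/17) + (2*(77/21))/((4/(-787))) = -734789/510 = -1440.76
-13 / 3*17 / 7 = -221 / 21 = -10.52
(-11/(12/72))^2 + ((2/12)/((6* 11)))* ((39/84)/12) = 579591949/133056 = 4356.00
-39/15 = -13/5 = -2.60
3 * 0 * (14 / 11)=0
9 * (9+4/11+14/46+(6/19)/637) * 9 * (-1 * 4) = -9592167744/3062059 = -3132.59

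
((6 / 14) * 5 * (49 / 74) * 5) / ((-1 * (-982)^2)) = -525 / 71359976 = -0.00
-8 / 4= -2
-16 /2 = -8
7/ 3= 2.33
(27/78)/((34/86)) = 387/442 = 0.88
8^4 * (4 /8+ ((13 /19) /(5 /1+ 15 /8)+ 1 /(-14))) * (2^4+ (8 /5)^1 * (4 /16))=1297473536 /36575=35474.33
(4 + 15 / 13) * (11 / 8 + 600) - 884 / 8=310845 / 104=2988.89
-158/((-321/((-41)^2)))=265598/321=827.41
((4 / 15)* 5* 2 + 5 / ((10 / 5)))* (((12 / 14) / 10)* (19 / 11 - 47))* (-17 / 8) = 131223 / 3080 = 42.60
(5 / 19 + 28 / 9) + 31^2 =964.37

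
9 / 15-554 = -2767 / 5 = -553.40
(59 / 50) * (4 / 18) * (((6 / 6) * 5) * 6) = 118 / 15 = 7.87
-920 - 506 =-1426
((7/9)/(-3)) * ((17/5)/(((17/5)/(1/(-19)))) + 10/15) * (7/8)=-1715/12312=-0.14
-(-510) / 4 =255 / 2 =127.50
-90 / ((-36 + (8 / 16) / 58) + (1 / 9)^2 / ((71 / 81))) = 741240 / 296309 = 2.50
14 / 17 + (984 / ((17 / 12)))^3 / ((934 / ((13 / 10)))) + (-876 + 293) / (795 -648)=786550847152813 / 1686362685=466418.56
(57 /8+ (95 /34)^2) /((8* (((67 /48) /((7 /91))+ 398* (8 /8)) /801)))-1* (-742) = 17216554969 /23091100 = 745.59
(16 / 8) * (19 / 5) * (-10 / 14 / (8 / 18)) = -171 / 14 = -12.21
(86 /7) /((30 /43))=1849 /105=17.61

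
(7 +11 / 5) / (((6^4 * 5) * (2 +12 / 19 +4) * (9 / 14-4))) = -437 / 6852600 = -0.00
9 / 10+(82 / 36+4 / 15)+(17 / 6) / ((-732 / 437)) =7699 / 4392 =1.75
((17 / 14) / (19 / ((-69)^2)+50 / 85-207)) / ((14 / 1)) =-1375929 / 3274381096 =-0.00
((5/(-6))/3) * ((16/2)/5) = -4/9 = -0.44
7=7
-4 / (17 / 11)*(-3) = 132 / 17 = 7.76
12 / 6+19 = 21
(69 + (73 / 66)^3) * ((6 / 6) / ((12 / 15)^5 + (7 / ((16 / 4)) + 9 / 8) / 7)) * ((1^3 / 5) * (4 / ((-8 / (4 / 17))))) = -9314716250 / 4154928129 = -2.24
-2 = -2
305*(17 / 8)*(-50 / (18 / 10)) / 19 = -648125 / 684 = -947.55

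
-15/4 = -3.75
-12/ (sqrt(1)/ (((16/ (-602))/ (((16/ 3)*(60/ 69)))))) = 207/ 3010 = 0.07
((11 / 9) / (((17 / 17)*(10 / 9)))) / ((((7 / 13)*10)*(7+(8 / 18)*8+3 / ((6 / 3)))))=1287 / 75950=0.02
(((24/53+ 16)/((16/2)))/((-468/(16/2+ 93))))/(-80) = 11009/1984320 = 0.01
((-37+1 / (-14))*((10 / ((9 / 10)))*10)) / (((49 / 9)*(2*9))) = -43250 / 1029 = -42.03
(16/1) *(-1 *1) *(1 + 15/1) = -256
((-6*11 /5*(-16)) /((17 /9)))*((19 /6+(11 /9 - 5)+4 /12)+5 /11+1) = 11184 /85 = 131.58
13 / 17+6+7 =13.76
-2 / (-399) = 2 / 399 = 0.01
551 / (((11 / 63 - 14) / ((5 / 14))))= -24795 / 1742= -14.23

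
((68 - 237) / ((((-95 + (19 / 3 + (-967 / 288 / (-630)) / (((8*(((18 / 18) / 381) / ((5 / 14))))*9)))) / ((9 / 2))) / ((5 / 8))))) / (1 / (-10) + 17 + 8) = 19317916800 / 89720450821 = 0.22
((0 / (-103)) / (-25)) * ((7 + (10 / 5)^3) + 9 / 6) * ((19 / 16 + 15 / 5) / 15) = 0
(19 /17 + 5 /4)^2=25921 /4624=5.61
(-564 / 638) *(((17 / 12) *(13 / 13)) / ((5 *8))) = -799 / 25520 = -0.03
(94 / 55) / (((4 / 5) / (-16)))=-376 / 11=-34.18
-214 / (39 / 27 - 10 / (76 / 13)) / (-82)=-36594 / 3731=-9.81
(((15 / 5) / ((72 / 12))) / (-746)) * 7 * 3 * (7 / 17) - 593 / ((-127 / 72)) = 1082922675 / 3221228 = 336.18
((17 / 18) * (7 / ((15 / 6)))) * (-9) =-119 / 5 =-23.80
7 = 7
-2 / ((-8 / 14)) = 7 / 2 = 3.50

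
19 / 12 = 1.58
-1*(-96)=96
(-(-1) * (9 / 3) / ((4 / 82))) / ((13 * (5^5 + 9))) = 123 / 81484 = 0.00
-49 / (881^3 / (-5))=245 / 683797841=0.00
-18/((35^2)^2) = -18/1500625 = -0.00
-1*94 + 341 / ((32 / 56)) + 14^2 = 2795 / 4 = 698.75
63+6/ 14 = 444/ 7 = 63.43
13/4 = 3.25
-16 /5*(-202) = 3232 /5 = 646.40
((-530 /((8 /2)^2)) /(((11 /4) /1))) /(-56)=265 /1232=0.22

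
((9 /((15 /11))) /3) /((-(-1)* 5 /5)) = 11 /5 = 2.20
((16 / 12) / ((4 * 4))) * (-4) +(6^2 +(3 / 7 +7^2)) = 1787 / 21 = 85.10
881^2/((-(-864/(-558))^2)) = -745890721/2304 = -323737.29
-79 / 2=-39.50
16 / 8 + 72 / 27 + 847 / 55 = 301 / 15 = 20.07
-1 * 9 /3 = -3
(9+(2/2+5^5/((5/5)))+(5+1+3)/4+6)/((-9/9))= -12573/4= -3143.25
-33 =-33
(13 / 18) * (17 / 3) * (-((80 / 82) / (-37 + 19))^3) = 884000 / 1356572043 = 0.00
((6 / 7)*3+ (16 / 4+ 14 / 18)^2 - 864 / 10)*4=-691756 / 2835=-244.01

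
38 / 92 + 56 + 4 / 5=13159 / 230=57.21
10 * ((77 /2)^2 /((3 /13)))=385385 /6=64230.83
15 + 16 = 31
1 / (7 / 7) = 1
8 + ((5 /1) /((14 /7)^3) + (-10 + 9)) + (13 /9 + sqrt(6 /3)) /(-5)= 2641 /360 - sqrt(2) /5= 7.05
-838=-838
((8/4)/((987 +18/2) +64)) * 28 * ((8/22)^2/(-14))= -16/32065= -0.00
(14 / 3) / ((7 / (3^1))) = 2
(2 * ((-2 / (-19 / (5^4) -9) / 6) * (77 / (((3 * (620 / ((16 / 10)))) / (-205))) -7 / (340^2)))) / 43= -3649508275 / 156547989216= -0.02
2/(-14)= -0.14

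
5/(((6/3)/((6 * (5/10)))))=7.50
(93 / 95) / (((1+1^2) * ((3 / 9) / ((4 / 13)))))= 558 / 1235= 0.45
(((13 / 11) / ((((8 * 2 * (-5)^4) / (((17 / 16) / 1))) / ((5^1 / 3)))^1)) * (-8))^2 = 48841 / 17424000000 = 0.00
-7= -7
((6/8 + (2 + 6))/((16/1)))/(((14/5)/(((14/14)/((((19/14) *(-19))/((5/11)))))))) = -875/254144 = -0.00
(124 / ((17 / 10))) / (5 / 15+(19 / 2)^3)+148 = 10364324 / 69989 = 148.09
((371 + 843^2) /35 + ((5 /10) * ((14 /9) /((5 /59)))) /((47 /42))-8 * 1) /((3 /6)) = 200509628 /4935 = 40630.12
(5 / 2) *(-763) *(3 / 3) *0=0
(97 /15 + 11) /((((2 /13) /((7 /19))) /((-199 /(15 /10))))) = -4744558 /855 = -5549.19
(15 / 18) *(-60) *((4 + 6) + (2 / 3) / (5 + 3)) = -3025 / 6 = -504.17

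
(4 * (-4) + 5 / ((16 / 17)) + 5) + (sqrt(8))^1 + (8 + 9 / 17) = 2 * sqrt(2) + 773 / 272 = 5.67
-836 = -836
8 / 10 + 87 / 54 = 217 / 90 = 2.41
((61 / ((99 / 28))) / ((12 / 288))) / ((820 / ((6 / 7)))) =976 / 2255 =0.43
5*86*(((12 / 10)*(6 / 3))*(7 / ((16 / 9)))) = 8127 / 2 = 4063.50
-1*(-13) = 13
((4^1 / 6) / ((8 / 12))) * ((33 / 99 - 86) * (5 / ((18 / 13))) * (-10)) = 83525 / 27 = 3093.52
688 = 688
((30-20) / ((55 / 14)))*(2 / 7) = 8 / 11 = 0.73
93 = 93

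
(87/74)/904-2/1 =-133705/66896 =-2.00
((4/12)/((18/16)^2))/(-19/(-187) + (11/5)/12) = 239360/258957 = 0.92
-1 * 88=-88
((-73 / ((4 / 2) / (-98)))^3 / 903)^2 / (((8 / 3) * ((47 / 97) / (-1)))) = -4146572805561139233217 / 2085672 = -1988123159135827.32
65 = 65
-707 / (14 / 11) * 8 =-4444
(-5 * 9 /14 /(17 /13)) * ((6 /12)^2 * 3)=-1755 /952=-1.84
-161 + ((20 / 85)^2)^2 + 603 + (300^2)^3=729000000000442.00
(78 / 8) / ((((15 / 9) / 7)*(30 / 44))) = 60.06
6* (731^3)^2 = 915494020615727286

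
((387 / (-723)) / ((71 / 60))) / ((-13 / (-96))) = -743040 / 222443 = -3.34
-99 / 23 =-4.30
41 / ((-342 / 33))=-451 / 114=-3.96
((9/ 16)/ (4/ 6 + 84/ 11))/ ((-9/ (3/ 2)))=-99/ 8768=-0.01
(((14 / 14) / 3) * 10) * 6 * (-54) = -1080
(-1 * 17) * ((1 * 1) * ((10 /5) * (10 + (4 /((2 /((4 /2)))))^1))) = -476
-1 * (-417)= 417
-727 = -727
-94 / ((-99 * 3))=0.32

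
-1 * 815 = -815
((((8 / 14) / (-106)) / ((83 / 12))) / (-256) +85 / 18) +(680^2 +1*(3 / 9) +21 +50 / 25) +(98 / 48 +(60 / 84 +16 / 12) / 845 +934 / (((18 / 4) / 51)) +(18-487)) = 3541161125558507 / 7493784480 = 472546.43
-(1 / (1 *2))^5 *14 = -7 / 16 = -0.44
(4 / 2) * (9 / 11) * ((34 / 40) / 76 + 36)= 492633 / 8360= 58.93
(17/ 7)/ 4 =17/ 28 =0.61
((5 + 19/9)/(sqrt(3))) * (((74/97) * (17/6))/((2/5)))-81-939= -1020 + 100640 * sqrt(3)/7857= -997.81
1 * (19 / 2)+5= 29 / 2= 14.50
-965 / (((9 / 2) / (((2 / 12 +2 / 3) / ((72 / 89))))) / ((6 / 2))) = -429425 / 648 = -662.69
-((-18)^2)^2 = -104976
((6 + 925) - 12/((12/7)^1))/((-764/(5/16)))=-1155/3056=-0.38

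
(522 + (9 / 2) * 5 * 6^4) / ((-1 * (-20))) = 14841 / 10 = 1484.10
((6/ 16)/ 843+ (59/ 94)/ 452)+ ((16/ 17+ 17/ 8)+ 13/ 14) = 5678167883/ 1420756232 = 4.00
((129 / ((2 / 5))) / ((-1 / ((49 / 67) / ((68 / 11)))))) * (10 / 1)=-381.54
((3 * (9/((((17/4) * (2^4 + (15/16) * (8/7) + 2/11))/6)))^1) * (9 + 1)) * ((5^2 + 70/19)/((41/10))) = 5438664000/35186651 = 154.57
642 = 642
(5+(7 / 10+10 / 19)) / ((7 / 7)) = 1183 / 190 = 6.23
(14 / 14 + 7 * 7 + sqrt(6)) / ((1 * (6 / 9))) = 3 * sqrt(6) / 2 + 75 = 78.67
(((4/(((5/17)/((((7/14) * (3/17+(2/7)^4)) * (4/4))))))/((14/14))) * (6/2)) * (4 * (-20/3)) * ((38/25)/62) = -2.44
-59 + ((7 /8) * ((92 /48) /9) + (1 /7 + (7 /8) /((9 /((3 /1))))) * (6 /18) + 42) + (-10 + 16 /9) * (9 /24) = -119461 /6048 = -19.75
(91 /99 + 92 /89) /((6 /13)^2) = 9.17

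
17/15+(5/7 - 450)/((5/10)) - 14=-95701/105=-911.44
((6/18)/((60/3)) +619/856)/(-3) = -9499/38520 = -0.25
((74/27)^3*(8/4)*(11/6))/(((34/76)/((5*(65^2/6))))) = 1789114613000/3011499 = 594094.37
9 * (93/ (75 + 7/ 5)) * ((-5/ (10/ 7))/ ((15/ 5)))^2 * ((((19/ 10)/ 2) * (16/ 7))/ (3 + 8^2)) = 12369/ 25594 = 0.48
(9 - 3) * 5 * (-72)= -2160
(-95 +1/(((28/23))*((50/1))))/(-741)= 10229/79800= 0.13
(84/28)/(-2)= -3/2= -1.50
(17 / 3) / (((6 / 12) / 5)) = 170 / 3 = 56.67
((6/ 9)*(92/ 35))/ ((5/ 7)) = 184/ 75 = 2.45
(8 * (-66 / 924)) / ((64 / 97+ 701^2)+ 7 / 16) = -6208 / 5338592385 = -0.00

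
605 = 605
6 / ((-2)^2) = 1.50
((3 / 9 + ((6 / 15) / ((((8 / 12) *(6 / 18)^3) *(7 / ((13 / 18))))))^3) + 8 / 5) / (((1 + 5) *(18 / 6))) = 6794239 / 18522000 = 0.37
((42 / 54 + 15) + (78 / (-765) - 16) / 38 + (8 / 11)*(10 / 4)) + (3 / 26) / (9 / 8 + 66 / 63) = 2613614573 / 151730865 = 17.23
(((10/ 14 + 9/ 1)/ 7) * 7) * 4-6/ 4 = 37.36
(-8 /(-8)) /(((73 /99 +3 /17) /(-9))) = -15147 /1538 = -9.85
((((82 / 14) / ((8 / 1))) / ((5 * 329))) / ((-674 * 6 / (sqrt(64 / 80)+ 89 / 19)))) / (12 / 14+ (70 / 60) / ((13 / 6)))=-47437 / 128417543520 -533 * sqrt(5) / 16897045200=-0.00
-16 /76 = -4 /19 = -0.21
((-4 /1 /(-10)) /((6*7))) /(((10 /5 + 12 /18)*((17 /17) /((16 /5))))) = 2 /175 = 0.01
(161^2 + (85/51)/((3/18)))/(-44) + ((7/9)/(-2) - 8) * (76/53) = -12621559/20988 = -601.37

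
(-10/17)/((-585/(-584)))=-1168/1989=-0.59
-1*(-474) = 474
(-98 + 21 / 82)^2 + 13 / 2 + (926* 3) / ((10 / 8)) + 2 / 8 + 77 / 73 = 7230296136 / 613565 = 11784.08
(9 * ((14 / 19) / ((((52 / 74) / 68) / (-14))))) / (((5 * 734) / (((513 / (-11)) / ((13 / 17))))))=509286204 / 3411265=149.30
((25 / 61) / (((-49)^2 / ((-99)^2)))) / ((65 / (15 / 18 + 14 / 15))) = 173151 / 3807986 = 0.05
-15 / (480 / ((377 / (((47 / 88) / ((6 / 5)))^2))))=-3284424 / 55225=-59.47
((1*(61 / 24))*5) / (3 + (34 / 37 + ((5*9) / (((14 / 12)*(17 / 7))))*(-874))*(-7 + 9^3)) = -191845 / 151285212408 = -0.00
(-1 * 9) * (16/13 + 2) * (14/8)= -1323/26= -50.88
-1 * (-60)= 60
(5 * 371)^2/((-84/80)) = -9831500/3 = -3277166.67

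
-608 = -608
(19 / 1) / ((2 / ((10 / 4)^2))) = 475 / 8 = 59.38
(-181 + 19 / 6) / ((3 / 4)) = -2134 / 9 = -237.11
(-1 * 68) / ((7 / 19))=-1292 / 7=-184.57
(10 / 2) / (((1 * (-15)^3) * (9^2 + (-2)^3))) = -1 / 49275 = -0.00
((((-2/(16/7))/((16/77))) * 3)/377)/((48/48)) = -1617/48256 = -0.03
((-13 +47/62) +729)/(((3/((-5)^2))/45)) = 16664625/62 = 268784.27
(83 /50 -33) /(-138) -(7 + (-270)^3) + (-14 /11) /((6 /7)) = 497979691079 /25300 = 19682991.74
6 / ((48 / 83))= 83 / 8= 10.38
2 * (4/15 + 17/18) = 109/45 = 2.42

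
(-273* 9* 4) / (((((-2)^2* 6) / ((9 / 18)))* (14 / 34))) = -1989 / 4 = -497.25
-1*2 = -2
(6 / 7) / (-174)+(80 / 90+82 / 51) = 77393 / 31059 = 2.49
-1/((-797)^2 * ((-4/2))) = 1/1270418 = 0.00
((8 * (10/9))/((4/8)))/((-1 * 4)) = -40/9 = -4.44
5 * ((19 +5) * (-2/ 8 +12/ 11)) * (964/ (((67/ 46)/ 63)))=3100975920/ 737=4207565.70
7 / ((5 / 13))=91 / 5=18.20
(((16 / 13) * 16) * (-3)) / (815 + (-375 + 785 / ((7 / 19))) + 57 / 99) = -11088 / 482599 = -0.02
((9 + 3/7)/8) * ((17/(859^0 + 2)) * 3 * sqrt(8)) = 561 * sqrt(2)/14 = 56.67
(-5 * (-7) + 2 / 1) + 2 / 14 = 260 / 7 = 37.14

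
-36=-36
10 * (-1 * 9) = -90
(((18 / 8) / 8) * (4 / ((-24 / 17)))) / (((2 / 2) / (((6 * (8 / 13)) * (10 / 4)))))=-765 / 104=-7.36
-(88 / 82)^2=-1936 / 1681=-1.15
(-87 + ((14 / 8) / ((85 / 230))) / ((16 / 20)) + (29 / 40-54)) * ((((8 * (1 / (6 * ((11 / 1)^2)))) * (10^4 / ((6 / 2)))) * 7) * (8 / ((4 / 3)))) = -207270.78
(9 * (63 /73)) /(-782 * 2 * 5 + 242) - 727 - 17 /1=-45730767 /61466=-744.00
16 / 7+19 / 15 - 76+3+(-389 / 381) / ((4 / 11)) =-3854101 / 53340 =-72.26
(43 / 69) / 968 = 43 / 66792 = 0.00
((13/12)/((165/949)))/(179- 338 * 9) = -12337/5668740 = -0.00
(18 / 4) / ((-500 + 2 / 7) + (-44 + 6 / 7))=-63 / 7600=-0.01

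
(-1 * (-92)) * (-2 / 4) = -46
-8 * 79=-632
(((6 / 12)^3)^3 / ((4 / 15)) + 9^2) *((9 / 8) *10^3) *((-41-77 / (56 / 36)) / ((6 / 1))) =-1374593.03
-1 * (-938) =938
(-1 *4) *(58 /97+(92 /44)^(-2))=-169676 /51313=-3.31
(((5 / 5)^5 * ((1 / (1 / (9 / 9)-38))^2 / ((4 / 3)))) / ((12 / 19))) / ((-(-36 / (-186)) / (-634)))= 2.84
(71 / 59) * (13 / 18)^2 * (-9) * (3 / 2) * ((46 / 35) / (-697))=275977 / 17271660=0.02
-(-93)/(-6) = -31/2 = -15.50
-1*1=-1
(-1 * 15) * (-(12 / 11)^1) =180 / 11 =16.36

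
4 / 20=1 / 5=0.20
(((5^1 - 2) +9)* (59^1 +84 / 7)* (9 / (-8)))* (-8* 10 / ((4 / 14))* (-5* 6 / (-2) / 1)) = 4025700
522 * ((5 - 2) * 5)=7830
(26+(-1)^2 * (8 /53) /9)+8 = 16226 /477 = 34.02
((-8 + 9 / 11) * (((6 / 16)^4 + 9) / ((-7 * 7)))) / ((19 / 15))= 43779825 / 41947136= 1.04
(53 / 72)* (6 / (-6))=-53 / 72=-0.74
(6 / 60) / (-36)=-1 / 360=-0.00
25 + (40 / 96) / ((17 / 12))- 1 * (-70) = 1620 / 17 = 95.29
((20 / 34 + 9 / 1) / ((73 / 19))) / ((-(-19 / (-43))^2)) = -301387 / 23579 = -12.78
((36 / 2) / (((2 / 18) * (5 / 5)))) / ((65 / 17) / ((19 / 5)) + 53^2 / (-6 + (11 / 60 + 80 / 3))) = 21819942 / 18281665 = 1.19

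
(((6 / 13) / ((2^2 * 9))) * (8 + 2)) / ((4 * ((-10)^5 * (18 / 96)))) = -1 / 585000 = -0.00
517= 517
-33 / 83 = -0.40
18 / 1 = 18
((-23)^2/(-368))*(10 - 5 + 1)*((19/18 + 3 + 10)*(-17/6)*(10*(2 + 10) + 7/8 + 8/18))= 41671.12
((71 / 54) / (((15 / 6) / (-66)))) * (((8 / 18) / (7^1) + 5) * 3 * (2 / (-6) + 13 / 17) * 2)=-21924232 / 48195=-454.91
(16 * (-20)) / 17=-320 / 17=-18.82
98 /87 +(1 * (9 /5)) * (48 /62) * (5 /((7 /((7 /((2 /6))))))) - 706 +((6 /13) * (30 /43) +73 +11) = -904043620 /1507623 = -599.65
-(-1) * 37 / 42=0.88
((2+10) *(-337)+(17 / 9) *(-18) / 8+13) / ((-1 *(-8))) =-16141 / 32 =-504.41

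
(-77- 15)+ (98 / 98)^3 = -91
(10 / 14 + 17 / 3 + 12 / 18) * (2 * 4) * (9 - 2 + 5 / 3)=30784 / 63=488.63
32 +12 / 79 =2540 / 79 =32.15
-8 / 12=-2 / 3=-0.67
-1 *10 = -10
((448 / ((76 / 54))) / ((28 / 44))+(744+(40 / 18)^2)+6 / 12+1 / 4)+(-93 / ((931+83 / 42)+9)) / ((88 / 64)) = 3348346647073 / 2679048108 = 1249.83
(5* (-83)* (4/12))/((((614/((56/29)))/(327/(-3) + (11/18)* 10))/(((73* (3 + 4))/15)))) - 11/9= 1098802867/721143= 1523.70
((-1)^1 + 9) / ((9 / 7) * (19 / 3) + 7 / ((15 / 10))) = 168 / 269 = 0.62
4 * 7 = 28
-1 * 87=-87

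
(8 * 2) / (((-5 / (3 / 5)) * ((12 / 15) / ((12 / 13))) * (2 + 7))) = -16 / 65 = -0.25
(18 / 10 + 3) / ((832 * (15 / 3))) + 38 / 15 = 19769 / 7800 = 2.53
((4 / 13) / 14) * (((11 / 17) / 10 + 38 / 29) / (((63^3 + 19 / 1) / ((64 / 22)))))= 0.00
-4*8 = -32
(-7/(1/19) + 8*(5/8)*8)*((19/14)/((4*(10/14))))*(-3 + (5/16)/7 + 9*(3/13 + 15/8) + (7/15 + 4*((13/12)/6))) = -663208699/873600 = -759.17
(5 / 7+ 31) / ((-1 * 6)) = -37 / 7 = -5.29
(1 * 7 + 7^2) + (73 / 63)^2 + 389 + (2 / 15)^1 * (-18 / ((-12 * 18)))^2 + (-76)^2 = 987859267 / 158760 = 6222.34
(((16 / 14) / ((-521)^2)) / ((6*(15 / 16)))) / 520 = 8 / 5557754475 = 0.00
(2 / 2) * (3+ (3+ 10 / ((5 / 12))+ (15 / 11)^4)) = 489855 / 14641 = 33.46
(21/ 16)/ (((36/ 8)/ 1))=7/ 24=0.29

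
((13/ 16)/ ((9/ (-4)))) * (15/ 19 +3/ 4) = -169/ 304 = -0.56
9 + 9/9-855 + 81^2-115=5601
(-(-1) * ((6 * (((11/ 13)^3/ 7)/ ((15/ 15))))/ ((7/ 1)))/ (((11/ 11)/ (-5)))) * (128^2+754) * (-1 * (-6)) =-4105922040/ 107653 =-38140.34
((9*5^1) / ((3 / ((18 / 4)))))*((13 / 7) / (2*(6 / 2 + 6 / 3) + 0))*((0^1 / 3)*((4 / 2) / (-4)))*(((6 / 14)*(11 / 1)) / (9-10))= 0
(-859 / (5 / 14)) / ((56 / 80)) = -3436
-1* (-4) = 4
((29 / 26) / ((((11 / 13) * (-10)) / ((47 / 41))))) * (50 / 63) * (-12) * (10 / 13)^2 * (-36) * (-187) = 278052000 / 48503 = 5732.68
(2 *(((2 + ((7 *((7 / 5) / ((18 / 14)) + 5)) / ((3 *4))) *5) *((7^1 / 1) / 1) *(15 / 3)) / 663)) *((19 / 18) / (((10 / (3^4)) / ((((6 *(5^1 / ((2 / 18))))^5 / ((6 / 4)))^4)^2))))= 2763974637157960039977046997963454739415289000303059366808960000000000000000000000000000000000000000 / 221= 12506672566325611040620120000000000000000000000000000000000000000000000000000000000000000000000000.00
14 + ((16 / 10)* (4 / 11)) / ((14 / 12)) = 5582 / 385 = 14.50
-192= -192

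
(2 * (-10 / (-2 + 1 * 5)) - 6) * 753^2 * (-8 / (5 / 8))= 91931059.20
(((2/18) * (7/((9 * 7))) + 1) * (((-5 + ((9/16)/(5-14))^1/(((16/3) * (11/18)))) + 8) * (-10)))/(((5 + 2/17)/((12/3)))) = -4875515/206712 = -23.59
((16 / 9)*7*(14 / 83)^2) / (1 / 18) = 43904 / 6889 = 6.37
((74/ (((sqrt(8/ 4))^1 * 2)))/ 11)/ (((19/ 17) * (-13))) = -629 * sqrt(2)/ 5434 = -0.16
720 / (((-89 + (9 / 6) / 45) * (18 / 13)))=-5.84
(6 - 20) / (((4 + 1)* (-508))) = 7 / 1270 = 0.01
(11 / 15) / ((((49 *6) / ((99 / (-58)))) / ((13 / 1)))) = -1573 / 28420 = -0.06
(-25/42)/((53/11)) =-275/2226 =-0.12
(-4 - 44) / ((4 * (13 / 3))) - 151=-1999 / 13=-153.77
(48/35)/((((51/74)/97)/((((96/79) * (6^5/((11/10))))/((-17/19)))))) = -3257875759104/1757987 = -1853185.35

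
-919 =-919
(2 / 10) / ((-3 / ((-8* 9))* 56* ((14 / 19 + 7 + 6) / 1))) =19 / 3045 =0.01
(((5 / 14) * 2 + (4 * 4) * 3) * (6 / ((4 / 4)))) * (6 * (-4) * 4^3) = -3142656 / 7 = -448950.86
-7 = -7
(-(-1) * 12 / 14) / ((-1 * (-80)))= 3 / 280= 0.01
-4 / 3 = -1.33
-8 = -8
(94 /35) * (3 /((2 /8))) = 1128 /35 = 32.23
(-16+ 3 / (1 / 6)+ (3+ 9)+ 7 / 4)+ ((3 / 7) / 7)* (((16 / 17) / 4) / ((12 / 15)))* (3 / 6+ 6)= 52869 / 3332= 15.87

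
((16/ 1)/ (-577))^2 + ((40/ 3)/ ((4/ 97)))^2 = 313252898404/ 2996361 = 104544.45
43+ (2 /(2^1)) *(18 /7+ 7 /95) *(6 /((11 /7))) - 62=-9301 /1045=-8.90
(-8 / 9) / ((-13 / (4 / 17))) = 32 / 1989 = 0.02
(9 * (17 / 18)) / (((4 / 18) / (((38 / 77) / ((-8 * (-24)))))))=969 / 9856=0.10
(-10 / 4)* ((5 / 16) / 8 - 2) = 1255 / 256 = 4.90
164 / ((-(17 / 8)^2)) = -36.32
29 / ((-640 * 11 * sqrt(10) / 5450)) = -3161 * sqrt(10) / 1408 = -7.10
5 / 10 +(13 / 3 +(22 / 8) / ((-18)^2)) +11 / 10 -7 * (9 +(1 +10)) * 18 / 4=-624.06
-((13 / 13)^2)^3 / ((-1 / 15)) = 15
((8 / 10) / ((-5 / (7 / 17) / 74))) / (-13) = 2072 / 5525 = 0.38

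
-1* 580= -580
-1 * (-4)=4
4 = 4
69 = 69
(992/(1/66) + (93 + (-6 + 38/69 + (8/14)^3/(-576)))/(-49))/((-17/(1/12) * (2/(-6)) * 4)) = 113887039981/473150664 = 240.70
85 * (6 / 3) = 170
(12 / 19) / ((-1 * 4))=-3 / 19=-0.16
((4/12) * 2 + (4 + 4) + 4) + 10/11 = 448/33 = 13.58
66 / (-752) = -33 / 376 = -0.09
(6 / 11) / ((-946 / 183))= -549 / 5203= -0.11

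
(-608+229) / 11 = -379 / 11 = -34.45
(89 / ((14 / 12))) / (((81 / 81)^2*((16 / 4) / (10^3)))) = 133500 / 7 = 19071.43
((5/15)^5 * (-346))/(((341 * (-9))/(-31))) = -346/24057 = -0.01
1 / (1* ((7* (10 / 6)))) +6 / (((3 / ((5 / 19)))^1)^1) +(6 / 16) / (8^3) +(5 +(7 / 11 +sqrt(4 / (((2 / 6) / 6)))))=187237817 / 29962240 +6* sqrt(2)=14.73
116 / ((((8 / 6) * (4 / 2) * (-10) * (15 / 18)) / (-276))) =36018 / 25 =1440.72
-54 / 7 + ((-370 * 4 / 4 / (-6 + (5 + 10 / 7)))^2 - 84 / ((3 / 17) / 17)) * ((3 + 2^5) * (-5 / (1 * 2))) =-4064104586 / 63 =-64509596.60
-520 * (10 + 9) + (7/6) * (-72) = -9964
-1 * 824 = -824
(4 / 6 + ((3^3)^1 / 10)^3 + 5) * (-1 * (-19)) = 1444931 / 3000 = 481.64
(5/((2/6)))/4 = 3.75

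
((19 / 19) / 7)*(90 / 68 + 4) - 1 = -57 / 238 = -0.24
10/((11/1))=10/11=0.91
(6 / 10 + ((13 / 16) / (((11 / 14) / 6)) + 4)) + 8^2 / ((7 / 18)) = 270079 / 1540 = 175.38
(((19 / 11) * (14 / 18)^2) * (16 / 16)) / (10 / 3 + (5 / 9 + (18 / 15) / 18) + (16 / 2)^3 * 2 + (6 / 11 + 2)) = 4655 / 4590882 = 0.00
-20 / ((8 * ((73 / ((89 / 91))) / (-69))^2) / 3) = -565678215 / 88258898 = -6.41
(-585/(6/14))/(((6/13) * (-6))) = 5915/12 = 492.92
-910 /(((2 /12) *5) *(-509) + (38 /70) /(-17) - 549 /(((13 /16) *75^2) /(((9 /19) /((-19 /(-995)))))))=381153727500 /178923772849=2.13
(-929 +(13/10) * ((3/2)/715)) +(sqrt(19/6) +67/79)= -80656163/86900 +sqrt(114)/6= -926.37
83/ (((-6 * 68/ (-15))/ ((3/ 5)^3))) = 2241/ 3400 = 0.66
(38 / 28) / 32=19 / 448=0.04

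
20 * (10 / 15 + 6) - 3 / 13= 5191 / 39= 133.10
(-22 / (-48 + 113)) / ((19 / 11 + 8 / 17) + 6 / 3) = -4114 / 51025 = -0.08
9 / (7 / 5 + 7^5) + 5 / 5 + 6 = 65371 / 9338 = 7.00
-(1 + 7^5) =-16808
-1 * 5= -5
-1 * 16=-16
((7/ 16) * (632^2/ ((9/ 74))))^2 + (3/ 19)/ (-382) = 1213681776888686989/ 587898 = 2064442772196.35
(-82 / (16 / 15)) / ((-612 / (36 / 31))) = 615 / 4216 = 0.15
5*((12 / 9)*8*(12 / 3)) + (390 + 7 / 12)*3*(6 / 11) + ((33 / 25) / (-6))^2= 70332743 / 82500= 852.52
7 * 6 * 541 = 22722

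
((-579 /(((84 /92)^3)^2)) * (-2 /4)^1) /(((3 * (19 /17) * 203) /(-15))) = -2428528759045 /220533285798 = -11.01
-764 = -764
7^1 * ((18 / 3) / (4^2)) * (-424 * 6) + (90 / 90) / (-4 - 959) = -6430915 / 963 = -6678.00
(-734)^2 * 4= 2155024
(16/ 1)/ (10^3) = 2/ 125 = 0.02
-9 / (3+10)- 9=-126 / 13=-9.69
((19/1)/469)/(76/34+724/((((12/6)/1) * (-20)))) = -3230/1264893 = -0.00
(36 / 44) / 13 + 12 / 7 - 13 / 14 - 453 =-452.15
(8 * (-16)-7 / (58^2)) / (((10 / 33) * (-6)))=4736589 / 67280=70.40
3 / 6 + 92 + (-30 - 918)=-1711 / 2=-855.50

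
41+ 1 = 42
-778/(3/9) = -2334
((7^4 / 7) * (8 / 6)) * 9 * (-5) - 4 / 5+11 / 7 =-20579.23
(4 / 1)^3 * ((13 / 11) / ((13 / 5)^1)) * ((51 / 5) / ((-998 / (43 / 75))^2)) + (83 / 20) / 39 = 28443391381 / 267053572500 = 0.11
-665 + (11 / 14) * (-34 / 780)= -3631087 / 5460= -665.03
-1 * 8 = -8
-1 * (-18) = 18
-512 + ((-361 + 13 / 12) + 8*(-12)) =-11615 / 12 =-967.92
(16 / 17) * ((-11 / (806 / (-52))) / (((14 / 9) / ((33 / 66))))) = 792 / 3689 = 0.21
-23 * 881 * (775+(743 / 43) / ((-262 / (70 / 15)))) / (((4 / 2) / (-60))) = 2652735508120 / 5633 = 470927659.88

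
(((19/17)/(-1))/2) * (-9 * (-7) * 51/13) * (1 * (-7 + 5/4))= 82593/104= 794.16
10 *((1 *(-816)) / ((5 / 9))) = -14688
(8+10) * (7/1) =126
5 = 5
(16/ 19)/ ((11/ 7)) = 112/ 209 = 0.54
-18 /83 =-0.22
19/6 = 3.17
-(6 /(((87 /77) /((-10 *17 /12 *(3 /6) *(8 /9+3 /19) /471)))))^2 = -0.01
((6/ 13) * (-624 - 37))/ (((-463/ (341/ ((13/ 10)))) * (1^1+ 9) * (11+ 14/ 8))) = 1803208/ 1330199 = 1.36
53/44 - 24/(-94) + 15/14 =36643/14476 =2.53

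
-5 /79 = -0.06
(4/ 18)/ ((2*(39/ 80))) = 80/ 351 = 0.23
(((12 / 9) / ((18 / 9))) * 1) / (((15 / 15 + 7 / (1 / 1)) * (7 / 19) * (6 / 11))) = 209 / 504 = 0.41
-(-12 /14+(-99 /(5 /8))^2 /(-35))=628014 /875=717.73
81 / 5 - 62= -45.80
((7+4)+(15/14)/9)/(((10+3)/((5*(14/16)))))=3.74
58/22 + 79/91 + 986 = 990494/1001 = 989.50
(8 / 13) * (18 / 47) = 144 / 611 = 0.24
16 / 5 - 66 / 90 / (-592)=28427 / 8880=3.20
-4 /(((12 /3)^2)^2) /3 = -1 /192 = -0.01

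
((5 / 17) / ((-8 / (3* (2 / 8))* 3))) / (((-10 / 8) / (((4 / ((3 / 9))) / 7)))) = 3 / 238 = 0.01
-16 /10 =-8 /5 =-1.60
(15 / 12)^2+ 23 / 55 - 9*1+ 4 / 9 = -52073 / 7920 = -6.57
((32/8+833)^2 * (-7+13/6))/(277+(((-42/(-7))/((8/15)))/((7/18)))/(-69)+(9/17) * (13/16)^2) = -2372533898112/194037265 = -12227.21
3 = 3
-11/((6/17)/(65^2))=-790075/6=-131679.17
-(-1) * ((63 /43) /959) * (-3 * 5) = -0.02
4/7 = 0.57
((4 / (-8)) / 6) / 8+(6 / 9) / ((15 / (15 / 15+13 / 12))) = 71 / 864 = 0.08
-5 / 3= -1.67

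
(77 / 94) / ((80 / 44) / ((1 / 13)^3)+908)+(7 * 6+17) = 42726505 / 724176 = 59.00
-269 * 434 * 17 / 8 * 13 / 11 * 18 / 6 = -38701299 / 44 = -879574.98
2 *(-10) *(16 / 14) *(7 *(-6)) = 960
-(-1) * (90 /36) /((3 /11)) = 55 /6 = 9.17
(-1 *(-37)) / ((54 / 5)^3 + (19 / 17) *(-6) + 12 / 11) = 864875 / 29314518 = 0.03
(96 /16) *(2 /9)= 1.33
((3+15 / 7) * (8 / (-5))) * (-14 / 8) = 72 / 5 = 14.40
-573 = -573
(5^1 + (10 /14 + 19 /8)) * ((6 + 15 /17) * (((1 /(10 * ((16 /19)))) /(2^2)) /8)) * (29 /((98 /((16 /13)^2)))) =0.09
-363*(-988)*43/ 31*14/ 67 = 215903688/ 2077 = 103949.78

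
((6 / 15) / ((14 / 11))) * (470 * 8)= 8272 / 7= 1181.71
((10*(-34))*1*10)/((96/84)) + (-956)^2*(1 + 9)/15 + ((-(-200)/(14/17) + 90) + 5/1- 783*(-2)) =12772610/21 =608219.52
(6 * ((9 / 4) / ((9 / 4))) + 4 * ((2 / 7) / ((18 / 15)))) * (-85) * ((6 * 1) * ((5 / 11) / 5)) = -24820 / 77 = -322.34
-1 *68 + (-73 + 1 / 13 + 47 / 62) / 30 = -340481 / 4836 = -70.41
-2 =-2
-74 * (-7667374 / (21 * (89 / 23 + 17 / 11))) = 71774288014 / 14385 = 4989522.98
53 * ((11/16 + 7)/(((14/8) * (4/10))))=32595/56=582.05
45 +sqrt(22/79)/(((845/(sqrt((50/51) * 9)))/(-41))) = 45 -82 * sqrt(44319)/226967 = 44.92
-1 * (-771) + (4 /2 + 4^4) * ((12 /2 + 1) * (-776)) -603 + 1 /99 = -138727511 /99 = -1401287.99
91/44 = 2.07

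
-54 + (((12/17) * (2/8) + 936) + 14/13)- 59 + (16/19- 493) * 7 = -11004957/4199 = -2620.85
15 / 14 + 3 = 57 / 14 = 4.07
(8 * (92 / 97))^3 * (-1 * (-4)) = 1594753024 / 912673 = 1747.34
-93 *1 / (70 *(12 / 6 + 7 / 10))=-31 / 63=-0.49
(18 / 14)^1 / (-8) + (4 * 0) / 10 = -9 / 56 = -0.16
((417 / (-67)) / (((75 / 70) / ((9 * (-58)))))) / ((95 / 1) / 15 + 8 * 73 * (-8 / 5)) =-3047436 / 932707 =-3.27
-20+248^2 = 61484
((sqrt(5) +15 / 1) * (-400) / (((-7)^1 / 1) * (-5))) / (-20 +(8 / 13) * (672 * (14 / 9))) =-11700 / 42539 -780 * sqrt(5) / 42539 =-0.32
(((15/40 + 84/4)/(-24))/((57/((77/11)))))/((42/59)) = -59/384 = -0.15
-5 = -5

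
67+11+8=86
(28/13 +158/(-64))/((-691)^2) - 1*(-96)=19068681085/198632096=96.00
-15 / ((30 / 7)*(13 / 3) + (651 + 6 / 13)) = -0.02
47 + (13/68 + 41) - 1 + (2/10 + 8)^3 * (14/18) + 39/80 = 158055259/306000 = 516.52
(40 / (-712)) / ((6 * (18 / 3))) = -5 / 3204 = -0.00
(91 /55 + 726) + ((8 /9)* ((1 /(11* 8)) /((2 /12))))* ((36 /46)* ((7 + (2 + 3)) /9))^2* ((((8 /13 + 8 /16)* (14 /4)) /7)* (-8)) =275113057 /378235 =727.36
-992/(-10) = 496/5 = 99.20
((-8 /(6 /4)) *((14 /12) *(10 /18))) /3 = -280 /243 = -1.15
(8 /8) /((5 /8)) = 8 /5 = 1.60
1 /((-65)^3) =-1 /274625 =-0.00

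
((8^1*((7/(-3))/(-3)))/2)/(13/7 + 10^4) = 196/630117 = 0.00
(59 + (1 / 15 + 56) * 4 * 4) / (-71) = -14341 / 1065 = -13.47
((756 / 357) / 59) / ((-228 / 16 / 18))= -864 / 19057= -0.05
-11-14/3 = -47/3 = -15.67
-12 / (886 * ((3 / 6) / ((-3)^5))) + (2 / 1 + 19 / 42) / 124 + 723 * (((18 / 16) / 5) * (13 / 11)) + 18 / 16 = 199.98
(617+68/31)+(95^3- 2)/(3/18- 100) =-147973573/18569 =-7968.85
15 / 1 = 15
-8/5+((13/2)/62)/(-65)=-1.60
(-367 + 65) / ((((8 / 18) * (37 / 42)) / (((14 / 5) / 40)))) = -199773 / 3700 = -53.99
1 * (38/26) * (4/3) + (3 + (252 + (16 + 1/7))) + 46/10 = 379049/1365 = 277.69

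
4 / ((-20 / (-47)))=9.40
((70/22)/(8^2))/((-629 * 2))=-35/885632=-0.00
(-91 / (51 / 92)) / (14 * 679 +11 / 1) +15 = 7272133 / 485367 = 14.98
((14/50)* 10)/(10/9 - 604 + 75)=-126/23755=-0.01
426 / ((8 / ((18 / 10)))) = 1917 / 20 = 95.85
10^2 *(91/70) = 130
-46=-46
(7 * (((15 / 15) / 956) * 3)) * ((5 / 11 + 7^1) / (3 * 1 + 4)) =123 / 5258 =0.02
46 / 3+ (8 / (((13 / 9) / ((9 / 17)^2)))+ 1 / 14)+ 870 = 139956503 / 157794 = 886.96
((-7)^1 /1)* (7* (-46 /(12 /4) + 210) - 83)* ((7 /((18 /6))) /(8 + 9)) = -188111 /153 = -1229.48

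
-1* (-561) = 561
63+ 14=77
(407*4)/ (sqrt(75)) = 1628*sqrt(3)/ 15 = 187.99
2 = 2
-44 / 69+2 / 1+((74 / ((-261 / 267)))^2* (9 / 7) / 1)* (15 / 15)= 2993455702 / 406203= 7369.36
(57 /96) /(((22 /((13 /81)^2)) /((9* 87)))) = 93119 /171072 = 0.54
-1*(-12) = 12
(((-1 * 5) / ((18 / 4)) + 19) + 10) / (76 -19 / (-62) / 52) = 809224 / 2205387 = 0.37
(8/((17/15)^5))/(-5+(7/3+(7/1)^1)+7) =0.38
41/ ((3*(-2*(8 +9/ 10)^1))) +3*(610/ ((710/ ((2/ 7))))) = -4163/ 132699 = -0.03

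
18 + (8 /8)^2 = 19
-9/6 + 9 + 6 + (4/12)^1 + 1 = 89/6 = 14.83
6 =6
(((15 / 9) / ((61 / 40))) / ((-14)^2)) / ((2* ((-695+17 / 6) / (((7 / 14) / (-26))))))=25 / 322746242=0.00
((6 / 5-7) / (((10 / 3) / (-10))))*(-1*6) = -522 / 5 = -104.40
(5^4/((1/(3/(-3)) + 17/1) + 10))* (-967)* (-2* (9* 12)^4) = 82224551520000/13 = 6324965501538.46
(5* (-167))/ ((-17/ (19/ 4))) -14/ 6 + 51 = 57523/ 204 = 281.98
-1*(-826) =826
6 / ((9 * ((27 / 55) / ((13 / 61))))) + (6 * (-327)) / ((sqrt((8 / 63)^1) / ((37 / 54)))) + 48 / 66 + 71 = 3914179 / 54351 -4033 * sqrt(14) / 4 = -3700.51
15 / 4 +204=831 / 4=207.75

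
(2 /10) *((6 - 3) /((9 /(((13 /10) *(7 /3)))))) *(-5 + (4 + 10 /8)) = 91 /1800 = 0.05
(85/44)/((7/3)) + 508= 156719/308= 508.83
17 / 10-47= -453 / 10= -45.30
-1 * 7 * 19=-133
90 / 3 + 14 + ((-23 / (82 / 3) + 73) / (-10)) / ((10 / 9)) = 307547 / 8200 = 37.51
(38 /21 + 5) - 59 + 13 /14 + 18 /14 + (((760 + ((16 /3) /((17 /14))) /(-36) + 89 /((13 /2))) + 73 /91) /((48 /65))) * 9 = 160867433 /17136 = 9387.69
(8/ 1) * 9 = 72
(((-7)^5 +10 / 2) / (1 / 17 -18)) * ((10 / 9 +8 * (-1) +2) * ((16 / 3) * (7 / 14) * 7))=-703802176 / 8235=-85464.75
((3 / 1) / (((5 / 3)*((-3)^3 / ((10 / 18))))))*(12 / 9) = -4 / 81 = -0.05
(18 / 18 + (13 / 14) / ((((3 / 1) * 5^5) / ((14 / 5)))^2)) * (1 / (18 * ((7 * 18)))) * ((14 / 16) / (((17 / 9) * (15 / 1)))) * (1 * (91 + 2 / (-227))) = 2197265807 / 1773437500000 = 0.00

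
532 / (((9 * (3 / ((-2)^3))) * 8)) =-532 / 27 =-19.70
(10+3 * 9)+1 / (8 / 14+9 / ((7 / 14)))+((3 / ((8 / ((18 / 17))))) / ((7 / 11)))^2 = 551441881 / 14727440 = 37.44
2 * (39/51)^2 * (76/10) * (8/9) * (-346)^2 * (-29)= -356730694528/13005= -27430272.55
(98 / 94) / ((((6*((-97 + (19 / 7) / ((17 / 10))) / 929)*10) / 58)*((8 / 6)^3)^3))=-1030686982731 / 1398776791040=-0.74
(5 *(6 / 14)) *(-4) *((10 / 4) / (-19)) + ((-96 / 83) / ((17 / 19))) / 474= 16679918 / 14825377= 1.13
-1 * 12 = -12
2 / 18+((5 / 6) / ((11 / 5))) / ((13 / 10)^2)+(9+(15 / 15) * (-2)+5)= 206381 / 16731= 12.34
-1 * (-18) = 18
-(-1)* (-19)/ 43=-19/ 43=-0.44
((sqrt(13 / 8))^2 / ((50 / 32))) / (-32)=-13 / 400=-0.03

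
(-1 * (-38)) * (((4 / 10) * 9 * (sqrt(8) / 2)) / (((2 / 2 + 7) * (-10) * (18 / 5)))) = -19 * sqrt(2) / 40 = -0.67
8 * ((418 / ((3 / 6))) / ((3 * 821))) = 6688 / 2463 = 2.72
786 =786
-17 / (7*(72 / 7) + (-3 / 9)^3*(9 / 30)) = -0.24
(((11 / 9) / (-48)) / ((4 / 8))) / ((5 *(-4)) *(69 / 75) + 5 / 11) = 605 / 213192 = 0.00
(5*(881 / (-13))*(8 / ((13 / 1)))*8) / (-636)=70480 / 26871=2.62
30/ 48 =5/ 8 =0.62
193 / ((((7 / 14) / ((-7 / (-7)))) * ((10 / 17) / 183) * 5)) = 600423 / 25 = 24016.92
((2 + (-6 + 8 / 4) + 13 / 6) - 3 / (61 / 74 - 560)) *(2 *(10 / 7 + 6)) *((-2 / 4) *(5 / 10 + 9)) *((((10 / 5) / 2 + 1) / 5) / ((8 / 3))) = -270503 / 148540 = -1.82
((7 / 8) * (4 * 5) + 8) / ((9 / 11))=31.17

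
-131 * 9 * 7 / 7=-1179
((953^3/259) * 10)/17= 8655231770/4403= 1965757.84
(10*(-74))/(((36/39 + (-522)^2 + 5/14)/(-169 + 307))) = -502320/1340333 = -0.37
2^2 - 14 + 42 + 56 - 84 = 4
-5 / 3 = -1.67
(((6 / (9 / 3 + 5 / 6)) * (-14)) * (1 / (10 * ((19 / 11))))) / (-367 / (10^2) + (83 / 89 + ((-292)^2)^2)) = -448560 / 2570455940182379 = -0.00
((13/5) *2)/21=26/105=0.25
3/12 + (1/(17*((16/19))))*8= 0.81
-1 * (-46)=46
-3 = -3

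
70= 70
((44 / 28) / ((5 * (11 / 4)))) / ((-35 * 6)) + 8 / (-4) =-7352 / 3675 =-2.00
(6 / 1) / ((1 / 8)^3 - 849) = -3072 / 434687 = -0.01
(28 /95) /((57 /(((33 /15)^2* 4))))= 0.10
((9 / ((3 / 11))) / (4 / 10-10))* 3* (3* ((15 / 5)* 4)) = -371.25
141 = 141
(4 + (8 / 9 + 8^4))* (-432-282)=-8784104 / 3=-2928034.67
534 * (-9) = -4806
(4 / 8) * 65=65 / 2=32.50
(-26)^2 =676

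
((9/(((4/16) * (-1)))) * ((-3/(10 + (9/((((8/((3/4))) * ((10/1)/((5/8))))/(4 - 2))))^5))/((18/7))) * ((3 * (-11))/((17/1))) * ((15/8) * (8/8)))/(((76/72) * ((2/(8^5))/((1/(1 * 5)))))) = -47455.20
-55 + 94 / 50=-53.12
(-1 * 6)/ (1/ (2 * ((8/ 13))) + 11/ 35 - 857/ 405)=272160/ 44873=6.07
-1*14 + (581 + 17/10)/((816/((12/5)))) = -41773/3400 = -12.29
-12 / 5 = -2.40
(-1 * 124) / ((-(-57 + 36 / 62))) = -3844 / 1749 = -2.20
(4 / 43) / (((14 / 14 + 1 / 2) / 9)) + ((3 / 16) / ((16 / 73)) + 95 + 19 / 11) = 98.14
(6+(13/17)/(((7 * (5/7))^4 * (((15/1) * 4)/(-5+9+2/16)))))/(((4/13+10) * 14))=132601859/3189200000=0.04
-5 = -5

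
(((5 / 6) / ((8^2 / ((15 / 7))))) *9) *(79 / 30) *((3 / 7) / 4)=3555 / 50176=0.07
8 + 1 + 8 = 17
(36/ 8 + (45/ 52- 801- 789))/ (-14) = 82401/ 728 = 113.19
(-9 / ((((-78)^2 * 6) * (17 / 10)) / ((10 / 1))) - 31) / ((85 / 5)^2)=-534403 / 4981782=-0.11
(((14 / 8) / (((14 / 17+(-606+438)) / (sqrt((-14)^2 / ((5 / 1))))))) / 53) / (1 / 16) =-68*sqrt(5) / 7685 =-0.02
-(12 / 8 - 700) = 1397 / 2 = 698.50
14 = 14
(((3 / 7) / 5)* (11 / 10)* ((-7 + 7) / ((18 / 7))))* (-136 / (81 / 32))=0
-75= -75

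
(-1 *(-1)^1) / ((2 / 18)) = 9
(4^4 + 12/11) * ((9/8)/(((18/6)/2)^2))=1414/11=128.55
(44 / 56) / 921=11 / 12894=0.00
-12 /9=-1.33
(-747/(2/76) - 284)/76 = -14335/38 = -377.24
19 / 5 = 3.80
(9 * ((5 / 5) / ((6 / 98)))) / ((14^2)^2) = 3 / 784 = 0.00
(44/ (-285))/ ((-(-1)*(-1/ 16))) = 704/ 285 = 2.47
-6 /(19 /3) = -18 /19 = -0.95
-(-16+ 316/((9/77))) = -24188/9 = -2687.56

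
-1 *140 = -140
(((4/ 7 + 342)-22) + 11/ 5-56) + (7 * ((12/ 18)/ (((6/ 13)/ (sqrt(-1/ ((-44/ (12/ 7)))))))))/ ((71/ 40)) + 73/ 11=520 * sqrt(231)/ 7029 + 105262/ 385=274.53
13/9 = 1.44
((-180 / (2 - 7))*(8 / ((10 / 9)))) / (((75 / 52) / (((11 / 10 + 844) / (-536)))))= -11865204 / 41875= -283.35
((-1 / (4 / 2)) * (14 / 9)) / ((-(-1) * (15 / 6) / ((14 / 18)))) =-98 / 405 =-0.24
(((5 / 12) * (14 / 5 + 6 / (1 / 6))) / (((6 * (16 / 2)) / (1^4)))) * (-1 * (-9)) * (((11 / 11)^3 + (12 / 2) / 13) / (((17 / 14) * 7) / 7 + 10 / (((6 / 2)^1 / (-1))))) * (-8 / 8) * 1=38703 / 18512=2.09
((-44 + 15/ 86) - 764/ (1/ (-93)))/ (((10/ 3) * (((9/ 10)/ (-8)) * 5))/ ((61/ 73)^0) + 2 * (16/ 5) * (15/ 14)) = 170987684/ 11997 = 14252.54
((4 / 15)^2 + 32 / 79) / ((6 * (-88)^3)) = -529 / 4542436800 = -0.00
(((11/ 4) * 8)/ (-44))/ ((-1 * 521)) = 0.00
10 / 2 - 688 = -683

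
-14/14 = -1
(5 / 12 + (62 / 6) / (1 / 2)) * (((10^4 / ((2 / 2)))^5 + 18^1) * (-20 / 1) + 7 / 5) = -843333333333333333484543 / 20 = -42166666666666666674227.15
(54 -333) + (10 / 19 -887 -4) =-22220 / 19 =-1169.47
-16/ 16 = -1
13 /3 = 4.33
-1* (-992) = 992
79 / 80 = 0.99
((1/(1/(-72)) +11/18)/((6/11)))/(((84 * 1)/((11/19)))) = -155485/172368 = -0.90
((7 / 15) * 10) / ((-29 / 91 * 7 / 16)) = -2912 / 87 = -33.47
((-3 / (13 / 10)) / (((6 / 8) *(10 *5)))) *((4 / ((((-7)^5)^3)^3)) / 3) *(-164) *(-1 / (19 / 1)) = 2624 / 396460580889430713585300092926194492709935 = 0.00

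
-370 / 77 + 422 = 32124 / 77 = 417.19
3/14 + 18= 255/14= 18.21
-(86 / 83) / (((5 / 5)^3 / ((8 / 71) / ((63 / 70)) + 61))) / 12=-1679537 / 318222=-5.28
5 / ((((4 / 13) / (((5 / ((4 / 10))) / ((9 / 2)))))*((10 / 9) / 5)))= 1625 / 8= 203.12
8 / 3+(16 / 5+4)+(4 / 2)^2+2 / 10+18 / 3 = 20.07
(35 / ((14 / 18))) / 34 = 45 / 34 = 1.32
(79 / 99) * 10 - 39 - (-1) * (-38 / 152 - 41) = -72.27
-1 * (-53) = 53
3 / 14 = 0.21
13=13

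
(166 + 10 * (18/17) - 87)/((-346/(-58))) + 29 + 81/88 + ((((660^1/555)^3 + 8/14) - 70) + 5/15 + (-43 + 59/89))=-1588000757170147/24501471635256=-64.81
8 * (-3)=-24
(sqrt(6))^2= 6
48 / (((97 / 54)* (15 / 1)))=1.78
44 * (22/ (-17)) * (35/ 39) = -51.10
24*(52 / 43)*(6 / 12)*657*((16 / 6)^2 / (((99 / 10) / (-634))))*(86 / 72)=-1540264960 / 297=-5186077.31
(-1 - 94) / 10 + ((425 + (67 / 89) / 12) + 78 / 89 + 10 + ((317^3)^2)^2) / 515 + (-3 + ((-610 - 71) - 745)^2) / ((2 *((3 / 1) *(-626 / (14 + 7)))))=172106289338473613671814205391477139 / 86078130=1999419473198054066367545000.00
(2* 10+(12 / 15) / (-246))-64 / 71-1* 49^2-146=-110380957 / 43665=-2527.90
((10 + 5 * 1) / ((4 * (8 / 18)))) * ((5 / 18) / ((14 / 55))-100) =-373875 / 448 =-834.54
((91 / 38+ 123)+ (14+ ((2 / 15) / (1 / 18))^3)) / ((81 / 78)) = 9461257 / 64125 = 147.54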